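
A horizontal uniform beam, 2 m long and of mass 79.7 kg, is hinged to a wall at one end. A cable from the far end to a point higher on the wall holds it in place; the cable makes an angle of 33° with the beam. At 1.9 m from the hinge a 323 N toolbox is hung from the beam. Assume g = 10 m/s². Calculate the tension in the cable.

T ≈ 1300 N

Take torques about the hinge: T sin 33° · 2 = 79.7×10×1 + 323×1.9 = 1410.7 N·m.
So T = 1410.7 / (0.5446 × 2) = 1295.1 N.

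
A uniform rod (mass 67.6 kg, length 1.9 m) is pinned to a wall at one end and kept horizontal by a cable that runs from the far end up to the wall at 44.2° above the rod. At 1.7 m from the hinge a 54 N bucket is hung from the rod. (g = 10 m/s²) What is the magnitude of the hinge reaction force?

Take torques about the hinge: T sin 44.2° · 1.9 = 67.6×10×0.95 + 54×1.7 = 734 N·m.
So T = 734 / (0.6972 × 1.9) = 554.12 N.
ΣF_x = 0: H_x = T cos 44.2° = 397.26 N.
ΣF_y = 0: H_y = (67.6×10 + 54) − T sin 44.2° = 730 − 386.32 = 343.68 N.
|H| = √(H_x² + H_y²) = √((397.26)² + (343.68)²) = 525.29 N.

|H| ≈ 525 N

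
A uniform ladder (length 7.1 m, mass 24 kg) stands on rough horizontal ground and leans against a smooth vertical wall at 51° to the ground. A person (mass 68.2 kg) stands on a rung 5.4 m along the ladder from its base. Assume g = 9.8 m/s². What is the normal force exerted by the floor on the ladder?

N_floor ≈ 904 N

ΣF_y = 0: N_floor = 24×9.8 + 68.2×9.8 = 903.56 N.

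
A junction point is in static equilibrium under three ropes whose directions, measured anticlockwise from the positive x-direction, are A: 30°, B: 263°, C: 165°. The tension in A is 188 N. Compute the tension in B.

Resolve: ΣF_x = 188 cos 30° + T_B cos 263° + T_C cos 165° = 0.
        ΣF_y = 188 sin 30° + T_B sin 263° + T_C sin 165° = 0.
The known terms sum to (162.8, 94) N, so -0.1219 T_B − 0.9659 T_C = -162.8 and -0.9925 T_B + 0.2588 T_C = -94.
Solving simultaneously: T_B = 134.2 N, T_C = 151.6 N.

T_B ≈ 134 N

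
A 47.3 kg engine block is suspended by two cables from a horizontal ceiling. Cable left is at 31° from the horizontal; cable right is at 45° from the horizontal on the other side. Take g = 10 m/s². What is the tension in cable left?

T_left ≈ 345 N

Weight W = 47.3 × 10 = 473 N acts straight down.
Horizontal: T_left cos 31° = T_right cos 45°  →  T_right = 1.212 T_left.
Vertical: T_left sin 31° + T_right sin 45° = 473.
Substituting the horizontal relation into the vertical equation gives 1.372 T_left = 473, so T_left = 344.7 N.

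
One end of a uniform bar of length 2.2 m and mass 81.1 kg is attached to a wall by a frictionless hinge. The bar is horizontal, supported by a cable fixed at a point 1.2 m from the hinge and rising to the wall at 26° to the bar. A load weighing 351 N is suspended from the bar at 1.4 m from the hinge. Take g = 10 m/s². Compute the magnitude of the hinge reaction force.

|H| ≈ 2360 N

Take torques about the hinge: T sin 26° · 1.2 = 81.1×10×1.1 + 351×1.4 = 1383.5 N·m.
So T = 1383.5 / (0.4384 × 1.2) = 2630 N.
ΣF_x = 0: H_x = T cos 26° = 2363.8 N.
ΣF_y = 0: H_y = (81.1×10 + 351) − T sin 26° = 1162 − 1152.9 = 9.0833 N.
|H| = √(H_x² + H_y²) = √((2363.8)² + (9.0833)²) = 2363.8 N.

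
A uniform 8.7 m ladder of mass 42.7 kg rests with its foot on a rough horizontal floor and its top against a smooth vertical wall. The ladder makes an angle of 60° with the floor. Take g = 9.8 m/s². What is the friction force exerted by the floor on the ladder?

f ≈ 121 N

Torques about the foot: N_wall · 8.7 sin 60° = 42.7×9.8×4.35 cos 60° → N_wall = 120.8 N.
ΣF_x = 0: f_floor = N_wall = 120.8 N.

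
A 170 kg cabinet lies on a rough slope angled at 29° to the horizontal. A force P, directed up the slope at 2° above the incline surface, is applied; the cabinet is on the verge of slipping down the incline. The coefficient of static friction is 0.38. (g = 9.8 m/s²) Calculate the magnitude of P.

P ≈ 258 N

On the verge of sliding down the incline, friction equals μN and acts up the slope.
Perpendicular: N + P sin 2° = W cos 29° = 1457 N.
Along incline: P cos 2° + μN = W sin 29° with W sin 29° = 807.7 N.
Solving the pair for P and N: P = 257.6 N, N = 1448 N (and f = μN = 550.3 N).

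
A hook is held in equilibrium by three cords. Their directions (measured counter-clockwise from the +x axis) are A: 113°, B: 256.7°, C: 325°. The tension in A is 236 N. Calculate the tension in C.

T_C ≈ 150 N

Resolve: ΣF_x = 236 cos 113° + T_B cos 256.7° + T_C cos 325° = 0.
        ΣF_y = 236 sin 113° + T_B sin 256.7° + T_C sin 325° = 0.
The known terms sum to (-92.21, 217.2) N, so -0.2300 T_B + 0.8192 T_C = 92.21 and -0.9732 T_B − 0.5736 T_C = -217.2.
Solving simultaneously: T_B = 134.6 N, T_C = 150.4 N.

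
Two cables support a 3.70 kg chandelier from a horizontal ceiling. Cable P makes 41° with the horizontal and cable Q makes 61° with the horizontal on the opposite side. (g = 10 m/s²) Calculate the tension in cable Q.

Weight W = 3.70 × 10 = 37 N acts straight down.
Horizontal: T_P cos 41° = T_Q cos 61°  →  T_P = 0.6424 T_Q.
Vertical: T_P sin 41° + T_Q sin 61° = 37.
Substituting the horizontal relation into the vertical equation gives 1.296 T_Q = 37, so T_Q = 28.55 N.

T_Q ≈ 28.5 N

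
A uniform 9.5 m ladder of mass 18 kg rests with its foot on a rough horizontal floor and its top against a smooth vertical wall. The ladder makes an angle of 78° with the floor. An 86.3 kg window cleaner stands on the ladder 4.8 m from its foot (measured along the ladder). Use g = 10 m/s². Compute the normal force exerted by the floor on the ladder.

N_floor ≈ 1040 N

ΣF_y = 0: N_floor = 18×10 + 86.3×10 = 1043 N.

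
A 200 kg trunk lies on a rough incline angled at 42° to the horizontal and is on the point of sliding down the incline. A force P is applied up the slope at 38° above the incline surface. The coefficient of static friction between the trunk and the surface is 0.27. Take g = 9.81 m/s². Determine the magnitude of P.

On the verge of sliding down the incline, friction equals μN and acts up the slope.
Perpendicular: N + P sin 38° = W cos 42° = 1458 N.
Along incline: P cos 38° + μN = W sin 42° with W sin 42° = 1313 N.
Solving the pair for P and N: P = 1478 N, N = 547.9 N (and f = μN = 147.9 N).

P ≈ 1480 N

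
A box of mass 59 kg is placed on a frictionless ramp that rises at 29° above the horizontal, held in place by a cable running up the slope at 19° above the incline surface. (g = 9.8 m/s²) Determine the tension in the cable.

Take axes along and perpendicular to the incline. Weight components: W sin 29° = 280.3 N down-slope, W cos 29° = 505.7 N into the surface.
Along incline: T cos 19° = W sin 29° → T = 296.5 N.
Perpendicular: N = W cos 29° − T sin 19° = 409.2 N.

T ≈ 296 N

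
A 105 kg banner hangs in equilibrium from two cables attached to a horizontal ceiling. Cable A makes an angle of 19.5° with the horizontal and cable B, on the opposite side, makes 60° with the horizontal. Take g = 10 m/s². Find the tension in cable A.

T_A ≈ 534 N

Weight W = 105 × 10 = 1050 N acts straight down.
Horizontal: T_A cos 19.5° = T_B cos 60°  →  T_B = 1.885 T_A.
Vertical: T_A sin 19.5° + T_B sin 60° = 1050.
Substituting the horizontal relation into the vertical equation gives 1.967 T_A = 1050, so T_A = 533.9 N.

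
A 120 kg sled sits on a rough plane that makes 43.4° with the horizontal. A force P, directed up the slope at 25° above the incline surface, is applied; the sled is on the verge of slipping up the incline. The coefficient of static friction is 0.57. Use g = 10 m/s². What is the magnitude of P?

On the verge of sliding up the incline, friction equals μN and acts down the slope.
Perpendicular: N + P sin 25° = W cos 43.4° = 871.9 N.
Along incline: P cos 25° = W sin 43.4° + μN  with W sin 43.4° = 824.5 N.
Solving the pair for P and N: P = 1152 N, N = 385.1 N (and f = μN = 219.5 N).

P ≈ 1150 N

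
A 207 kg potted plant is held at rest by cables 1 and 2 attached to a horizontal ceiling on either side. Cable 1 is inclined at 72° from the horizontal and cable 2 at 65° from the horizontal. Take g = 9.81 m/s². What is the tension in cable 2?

T_2 ≈ 920 N

Weight W = 207 × 9.81 = 2031 N acts straight down.
Horizontal: T_1 cos 72° = T_2 cos 65°  →  T_1 = 1.368 T_2.
Vertical: T_1 sin 72° + T_2 sin 65° = 2031.
Substituting the horizontal relation into the vertical equation gives 2.207 T_2 = 2031, so T_2 = 920.1 N.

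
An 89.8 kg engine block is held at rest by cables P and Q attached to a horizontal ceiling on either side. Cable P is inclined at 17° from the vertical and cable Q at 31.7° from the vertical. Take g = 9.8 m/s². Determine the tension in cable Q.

Angles from the horizontal: cable P is 90° − 17° = 73°, cable Q is 90° − 31.7° = 58.3°.
Weight W = 89.8 × 9.8 = 880 N acts straight down.
Horizontal: T_P cos 73° = T_Q cos 58.3°  →  T_P = 1.797 T_Q.
Vertical: T_P sin 73° + T_Q sin 58.3° = 880.
Substituting the horizontal relation into the vertical equation gives 2.57 T_Q = 880, so T_Q = 342.5 N.

T_Q ≈ 342 N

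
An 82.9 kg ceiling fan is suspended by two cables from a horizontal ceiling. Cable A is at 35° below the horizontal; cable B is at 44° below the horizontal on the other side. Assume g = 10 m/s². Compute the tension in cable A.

Weight W = 82.9 × 10 = 829 N acts straight down.
Horizontal: T_A cos 35° = T_B cos 44°  →  T_B = 1.139 T_A.
Vertical: T_A sin 35° + T_B sin 44° = 829.
Substituting the horizontal relation into the vertical equation gives 1.365 T_A = 829, so T_A = 607.5 N.

T_A ≈ 607 N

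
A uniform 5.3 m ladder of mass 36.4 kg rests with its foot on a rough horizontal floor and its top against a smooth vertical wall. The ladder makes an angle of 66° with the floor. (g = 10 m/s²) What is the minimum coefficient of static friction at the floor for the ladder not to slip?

μ_min ≈ 0.223

ΣF_y = 0: N_floor = 36.4×10 = 364 N.
Torques about the foot: N_wall · 5.3 sin 66° = 36.4×10×2.65 cos 66° → N_wall = 81.032 N.
ΣF_x = 0: f_floor = N_wall = 81.032 N.
μ_min = f_floor / N_floor = 81.032 / 364 = 0.2226.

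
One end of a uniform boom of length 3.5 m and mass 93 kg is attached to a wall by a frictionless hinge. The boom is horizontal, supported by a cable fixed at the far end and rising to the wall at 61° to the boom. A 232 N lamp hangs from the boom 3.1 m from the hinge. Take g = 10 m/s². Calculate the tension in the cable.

Take torques about the hinge: T sin 61° · 3.5 = 93×10×1.75 + 232×3.1 = 2346.7 N·m.
So T = 2346.7 / (0.8746 × 3.5) = 766.6 N.

T ≈ 767 N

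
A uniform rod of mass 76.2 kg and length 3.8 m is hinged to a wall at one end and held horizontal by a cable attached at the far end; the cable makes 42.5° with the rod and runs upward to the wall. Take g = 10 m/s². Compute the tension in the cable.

Take torques about the hinge: T sin 42.5° · 3.8 = 76.2×10×1.9 = 1447.8 N·m.
So T = 1447.8 / (0.6756 × 3.8) = 563.95 N.

T ≈ 564 N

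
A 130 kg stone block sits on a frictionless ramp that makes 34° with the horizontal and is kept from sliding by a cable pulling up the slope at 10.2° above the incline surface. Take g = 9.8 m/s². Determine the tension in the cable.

Take axes along and perpendicular to the incline. Weight components: W sin 34° = 712.4 N down-slope, W cos 34° = 1056 N into the surface.
Along incline: T cos 10.2° = W sin 34° → T = 723.9 N.
Perpendicular: N = W cos 34° − T sin 10.2° = 928 N.

T ≈ 724 N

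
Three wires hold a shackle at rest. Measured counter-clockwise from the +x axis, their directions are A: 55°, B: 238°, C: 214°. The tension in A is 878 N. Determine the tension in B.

Resolve: ΣF_x = 878 cos 55° + T_B cos 238° + T_C cos 214° = 0.
        ΣF_y = 878 sin 55° + T_B sin 238° + T_C sin 214° = 0.
The known terms sum to (503.6, 719.2) N, so -0.5299 T_B − 0.8290 T_C = -503.6 and -0.8480 T_B − 0.5592 T_C = -719.2.
Solving simultaneously: T_B = 773.6 N, T_C = 113 N.

T_B ≈ 774 N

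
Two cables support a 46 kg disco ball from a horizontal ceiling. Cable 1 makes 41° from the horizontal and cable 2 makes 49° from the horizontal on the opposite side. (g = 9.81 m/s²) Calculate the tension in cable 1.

T_1 ≈ 296 N

Weight W = 46 × 9.81 = 451.3 N acts straight down.
Horizontal: T_1 cos 41° = T_2 cos 49°  →  T_2 = 1.15 T_1.
Vertical: T_1 sin 41° + T_2 sin 49° = 451.3.
Substituting the horizontal relation into the vertical equation gives 1.524 T_1 = 451.3, so T_1 = 296.1 N.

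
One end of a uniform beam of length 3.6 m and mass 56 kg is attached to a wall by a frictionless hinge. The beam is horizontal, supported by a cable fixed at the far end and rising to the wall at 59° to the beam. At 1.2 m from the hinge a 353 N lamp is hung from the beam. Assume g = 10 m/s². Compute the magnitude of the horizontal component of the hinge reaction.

Take torques about the hinge: T sin 59° · 3.6 = 56×10×1.8 + 353×1.2 = 1431.6 N·m.
So T = 1431.6 / (0.8572 × 3.6) = 463.93 N.
ΣF_x = 0: H_x = T cos 59° = 238.94 N.

H_x ≈ 239 N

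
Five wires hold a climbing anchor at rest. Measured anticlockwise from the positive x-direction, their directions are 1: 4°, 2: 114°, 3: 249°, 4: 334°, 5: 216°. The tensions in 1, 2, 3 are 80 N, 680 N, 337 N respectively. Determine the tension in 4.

Resolve: ΣF_x = 80 cos 4° + 680 cos 114° + 337 cos 249° + T_4 cos 334° + T_5 cos 216° = 0.
        ΣF_y = 80 sin 4° + 680 sin 114° + 337 sin 249° + T_4 sin 334° + T_5 sin 216° = 0.
The known terms sum to (-317.5, 312.2) N, so 0.8988 T_4 − 0.8090 T_5 = 317.5 and -0.4384 T_4 − 0.5878 T_5 = -312.2.
Solving simultaneously: T_4 = 497.4 N, T_5 = 160.1 N.

T_4 ≈ 497 N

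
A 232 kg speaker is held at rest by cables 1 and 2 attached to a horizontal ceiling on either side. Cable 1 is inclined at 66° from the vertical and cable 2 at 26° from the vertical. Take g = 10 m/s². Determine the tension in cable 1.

T_1 ≈ 1020 N

Angles from the horizontal: cable 1 is 90° − 66° = 24°, cable 2 is 90° − 26° = 64°.
Weight W = 232 × 10 = 2320 N acts straight down.
Horizontal: T_1 cos 24° = T_2 cos 64°  →  T_2 = 2.084 T_1.
Vertical: T_1 sin 24° + T_2 sin 64° = 2320.
Substituting the horizontal relation into the vertical equation gives 2.28 T_1 = 2320, so T_1 = 1018 N.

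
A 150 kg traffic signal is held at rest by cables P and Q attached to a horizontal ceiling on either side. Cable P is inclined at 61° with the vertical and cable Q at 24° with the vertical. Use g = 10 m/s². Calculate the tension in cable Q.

Angles from the horizontal: cable P is 90° − 61° = 29°, cable Q is 90° − 24° = 66°.
Weight W = 150 × 10 = 1500 N acts straight down.
Horizontal: T_P cos 29° = T_Q cos 66°  →  T_P = 0.465 T_Q.
Vertical: T_P sin 29° + T_Q sin 66° = 1500.
Substituting the horizontal relation into the vertical equation gives 1.139 T_Q = 1500, so T_Q = 1317 N.

T_Q ≈ 1320 N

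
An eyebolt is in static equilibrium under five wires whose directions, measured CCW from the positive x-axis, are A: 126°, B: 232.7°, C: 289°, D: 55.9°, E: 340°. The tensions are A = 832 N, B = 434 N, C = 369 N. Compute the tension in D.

T_D ≈ 243 N

Resolve: ΣF_x = 832 cos 126° + 434 cos 232.7° + 369 cos 289° + T_D cos 55.9° + T_E cos 340° = 0.
        ΣF_y = 832 sin 126° + 434 sin 232.7° + 369 sin 289° + T_D sin 55.9° + T_E sin 340° = 0.
The known terms sum to (-631.9, -21.03) N, so 0.5606 T_D + 0.9397 T_E = 631.9 and 0.8281 T_D − 0.3420 T_E = 21.03.
Solving simultaneously: T_D = 243.2 N, T_E = 527.4 N.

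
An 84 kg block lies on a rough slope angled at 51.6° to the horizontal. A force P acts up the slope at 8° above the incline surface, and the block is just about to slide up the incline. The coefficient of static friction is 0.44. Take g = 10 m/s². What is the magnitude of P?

P ≈ 844 N

On the verge of sliding up the incline, friction equals μN and acts down the slope.
Perpendicular: N + P sin 8° = W cos 51.6° = 521.8 N.
Along incline: P cos 8° = W sin 51.6° + μN  with W sin 51.6° = 658.3 N.
Solving the pair for P and N: P = 844.4 N, N = 404.2 N (and f = μN = 177.9 N).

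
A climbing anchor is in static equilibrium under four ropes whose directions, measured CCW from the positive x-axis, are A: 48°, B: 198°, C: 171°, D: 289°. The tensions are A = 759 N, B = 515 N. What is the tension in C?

T_C ≈ 169 N

Resolve: ΣF_x = 759 cos 48° + 515 cos 198° + T_C cos 171° + T_D cos 289° = 0.
        ΣF_y = 759 sin 48° + 515 sin 198° + T_C sin 171° + T_D sin 289° = 0.
The known terms sum to (18.08, 404.9) N, so -0.9877 T_C + 0.3256 T_D = -18.08 and 0.1564 T_C − 0.9455 T_D = -404.9.
Solving simultaneously: T_C = 168.7 N, T_D = 456.1 N.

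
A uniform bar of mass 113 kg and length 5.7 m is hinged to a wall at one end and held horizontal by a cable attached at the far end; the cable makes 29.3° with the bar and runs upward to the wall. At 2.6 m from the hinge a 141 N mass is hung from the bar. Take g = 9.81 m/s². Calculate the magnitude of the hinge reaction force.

Take torques about the hinge: T sin 29.3° · 5.7 = 113×9.81×2.85 + 141×2.6 = 3525.9 N·m.
So T = 3525.9 / (0.4894 × 5.7) = 1264 N.
ΣF_x = 0: H_x = T cos 29.3° = 1102.3 N.
ΣF_y = 0: H_y = (113×9.81 + 141) − T sin 29.3° = 1249.5 − 618.58 = 630.95 N.
|H| = √(H_x² + H_y²) = √((1102.3)² + (630.95)²) = 1270.1 N.

|H| ≈ 1270 N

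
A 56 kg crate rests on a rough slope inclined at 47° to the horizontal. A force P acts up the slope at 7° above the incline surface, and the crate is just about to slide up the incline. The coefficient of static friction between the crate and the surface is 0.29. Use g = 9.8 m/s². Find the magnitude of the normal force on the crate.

On the verge of sliding up the incline, friction equals μN and acts down the slope.
Perpendicular: N + P sin 7° = W cos 47° = 374.3 N.
Along incline: P cos 7° = W sin 47° + μN  with W sin 47° = 401.4 N.
Solving the pair for P and N: P = 496.1 N, N = 313.8 N (and f = μN = 91.01 N).

N ≈ 314 N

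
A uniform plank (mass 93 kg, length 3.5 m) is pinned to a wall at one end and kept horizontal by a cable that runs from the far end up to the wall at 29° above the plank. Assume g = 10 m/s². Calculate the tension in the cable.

Take torques about the hinge: T sin 29° · 3.5 = 93×10×1.75 = 1627.5 N·m.
So T = 1627.5 / (0.4848 × 3.5) = 959.14 N.

T ≈ 959 N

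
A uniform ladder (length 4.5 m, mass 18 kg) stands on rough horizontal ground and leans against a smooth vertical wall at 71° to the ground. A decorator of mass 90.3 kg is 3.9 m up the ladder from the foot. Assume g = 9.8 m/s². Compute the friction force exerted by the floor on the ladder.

f ≈ 294 N

Torques about the foot: N_wall · 4.5 sin 71° = 18×9.8×2.25 cos 71° + 90.3×9.8×3.9 cos 71° → N_wall = 294.45 N.
ΣF_x = 0: f_floor = N_wall = 294.45 N.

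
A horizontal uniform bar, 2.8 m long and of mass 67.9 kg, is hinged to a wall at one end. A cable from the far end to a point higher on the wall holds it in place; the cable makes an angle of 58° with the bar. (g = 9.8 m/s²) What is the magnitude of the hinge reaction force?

|H| ≈ 392 N

Take torques about the hinge: T sin 58° · 2.8 = 67.9×9.8×1.4 = 931.59 N·m.
So T = 931.59 / (0.8480 × 2.8) = 392.32 N.
ΣF_x = 0: H_x = T cos 58° = 207.9 N.
ΣF_y = 0: H_y = (67.9×9.8) − T sin 58° = 665.42 − 332.71 = 332.71 N.
|H| = √(H_x² + H_y²) = √((207.9)² + (332.71)²) = 392.32 N.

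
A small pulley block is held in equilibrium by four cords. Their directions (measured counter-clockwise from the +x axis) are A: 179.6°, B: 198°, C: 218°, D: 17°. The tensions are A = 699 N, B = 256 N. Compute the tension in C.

T_C ≈ 571 N

Resolve: ΣF_x = 699 cos 179.6° + 256 cos 198° + T_C cos 218° + T_D cos 17° = 0.
        ΣF_y = 699 sin 179.6° + 256 sin 198° + T_C sin 218° + T_D sin 17° = 0.
The known terms sum to (-942.5, -74.23) N, so -0.7880 T_C + 0.9563 T_D = 942.5 and -0.6157 T_C + 0.2924 T_D = 74.23.
Solving simultaneously: T_C = 570.8 N, T_D = 1456 N.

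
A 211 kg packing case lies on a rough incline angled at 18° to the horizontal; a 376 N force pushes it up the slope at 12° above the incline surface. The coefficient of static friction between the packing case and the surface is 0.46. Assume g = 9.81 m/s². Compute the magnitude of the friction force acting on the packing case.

f ≈ 272 N

Axes along / perpendicular to the incline. W sin 18° = 639.6 N down-slope; W cos 18° = 1969 N into the surface.
Perpendicular: N = W cos 18° − P sin 12° = 1969 − 78.17 = 1890 N.
Along incline: P cos 12° + f = W sin 18° (friction acts up-slope) → f = 639.6 − 367.8 = 271.9 N.
|f| = 271.9 N ≤ μN = 869.6 N, so the packing case is indeed static.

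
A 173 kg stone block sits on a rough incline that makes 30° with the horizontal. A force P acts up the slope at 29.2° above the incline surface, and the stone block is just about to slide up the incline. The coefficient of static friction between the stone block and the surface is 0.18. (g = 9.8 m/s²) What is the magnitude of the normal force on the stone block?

N ≈ 904 N

On the verge of sliding up the incline, friction equals μN and acts down the slope.
Perpendicular: N + P sin 29.2° = W cos 30° = 1468 N.
Along incline: P cos 29.2° = W sin 30° + μN  with W sin 30° = 847.7 N.
Solving the pair for P and N: P = 1157 N, N = 903.6 N (and f = μN = 162.6 N).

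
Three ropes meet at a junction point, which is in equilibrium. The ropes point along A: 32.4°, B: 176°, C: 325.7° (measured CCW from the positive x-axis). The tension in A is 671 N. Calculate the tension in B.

T_B ≈ 1220 N

Resolve: ΣF_x = 671 cos 32.4° + T_B cos 176° + T_C cos 325.7° = 0.
        ΣF_y = 671 sin 32.4° + T_B sin 176° + T_C sin 325.7° = 0.
The known terms sum to (566.5, 359.5) N, so -0.9976 T_B + 0.8261 T_C = -566.5 and 0.0698 T_B − 0.5635 T_C = -359.5.
Solving simultaneously: T_B = 1221 N, T_C = 789.2 N.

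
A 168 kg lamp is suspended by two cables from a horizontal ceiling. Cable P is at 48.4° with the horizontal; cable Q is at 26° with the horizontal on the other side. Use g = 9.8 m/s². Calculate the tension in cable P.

Weight W = 168 × 9.8 = 1646 N acts straight down.
Horizontal: T_P cos 48.4° = T_Q cos 26°  →  T_Q = 0.7387 T_P.
Vertical: T_P sin 48.4° + T_Q sin 26° = 1646.
Substituting the horizontal relation into the vertical equation gives 1.072 T_P = 1646, so T_P = 1536 N.

T_P ≈ 1540 N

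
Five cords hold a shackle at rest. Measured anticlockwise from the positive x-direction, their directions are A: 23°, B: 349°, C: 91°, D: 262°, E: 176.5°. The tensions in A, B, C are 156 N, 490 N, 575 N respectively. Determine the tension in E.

T_E ≈ 535 N

Resolve: ΣF_x = 156 cos 23° + 490 cos 349° + 575 cos 91° + T_D cos 262° + T_E cos 176.5° = 0.
        ΣF_y = 156 sin 23° + 490 sin 349° + 575 sin 91° + T_D sin 262° + T_E sin 176.5° = 0.
The known terms sum to (614.6, 542.4) N, so -0.1392 T_D − 0.9981 T_E = -614.6 and -0.9903 T_D + 0.0610 T_E = -542.4.
Solving simultaneously: T_D = 580.7 N, T_E = 534.7 N.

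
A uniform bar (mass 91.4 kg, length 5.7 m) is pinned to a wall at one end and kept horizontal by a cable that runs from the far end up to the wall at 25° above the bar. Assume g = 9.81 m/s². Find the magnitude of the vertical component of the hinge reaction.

|H_y| ≈ 448 N

Take torques about the hinge: T sin 25° · 5.7 = 91.4×9.81×2.85 = 2555.4 N·m.
So T = 2555.4 / (0.4226 × 5.7) = 1060.8 N.
ΣF_y = 0: H_y = (91.4×9.81) − T sin 25° = 896.63 − 448.32 = 448.32 N.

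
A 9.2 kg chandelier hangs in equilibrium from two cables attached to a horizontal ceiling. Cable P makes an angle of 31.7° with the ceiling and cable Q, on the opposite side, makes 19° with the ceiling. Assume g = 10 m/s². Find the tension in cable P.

Weight W = 9.2 × 10 = 92 N acts straight down.
Horizontal: T_P cos 31.7° = T_Q cos 19°  →  T_Q = 0.8998 T_P.
Vertical: T_P sin 31.7° + T_Q sin 19° = 92.
Substituting the horizontal relation into the vertical equation gives 0.8184 T_P = 92, so T_P = 112.4 N.

T_P ≈ 112 N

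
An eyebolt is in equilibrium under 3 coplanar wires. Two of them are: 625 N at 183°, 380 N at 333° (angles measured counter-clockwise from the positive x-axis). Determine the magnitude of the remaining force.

Sum the known components: ΣF_x = -285.6 N, ΣF_y = -205.2 N.
For equilibrium the remaining force must supply (−ΣF_x, −ΣF_y) = (285.6, 205.2) N.
Magnitude = √((285.6)² + (205.2)²) = 351.7 N; direction = atan2(205.2, 285.6) = 35.7°.

F ≈ 352 N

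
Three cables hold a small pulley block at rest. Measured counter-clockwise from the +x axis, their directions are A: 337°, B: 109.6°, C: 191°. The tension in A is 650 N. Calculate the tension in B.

T_B ≈ 368 N

Resolve: ΣF_x = 650 cos 337° + T_B cos 109.6° + T_C cos 191° = 0.
        ΣF_y = 650 sin 337° + T_B sin 109.6° + T_C sin 191° = 0.
The known terms sum to (598.3, -254) N, so -0.3355 T_B − 0.9816 T_C = -598.3 and 0.9421 T_B − 0.1908 T_C = 254.
Solving simultaneously: T_B = 367.6 N, T_C = 483.9 N.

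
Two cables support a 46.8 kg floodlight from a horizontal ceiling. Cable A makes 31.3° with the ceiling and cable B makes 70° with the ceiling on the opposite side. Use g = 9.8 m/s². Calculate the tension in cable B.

Weight W = 46.8 × 9.8 = 458.6 N acts straight down.
Horizontal: T_A cos 31.3° = T_B cos 70°  →  T_A = 0.4003 T_B.
Vertical: T_A sin 31.3° + T_B sin 70° = 458.6.
Substituting the horizontal relation into the vertical equation gives 1.148 T_B = 458.6, so T_B = 399.6 N.

T_B ≈ 400 N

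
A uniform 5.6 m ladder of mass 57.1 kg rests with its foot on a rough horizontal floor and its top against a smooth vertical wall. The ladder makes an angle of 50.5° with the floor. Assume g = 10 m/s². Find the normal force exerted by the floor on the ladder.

N_floor ≈ 571 N

ΣF_y = 0: N_floor = 57.1×10 = 571 N.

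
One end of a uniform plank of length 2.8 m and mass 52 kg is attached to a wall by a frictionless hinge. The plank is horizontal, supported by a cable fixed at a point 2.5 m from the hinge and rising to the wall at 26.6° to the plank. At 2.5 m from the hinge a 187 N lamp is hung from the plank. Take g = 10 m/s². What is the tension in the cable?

Take torques about the hinge: T sin 26.6° · 2.5 = 52×10×1.4 + 187×2.5 = 1195.5 N·m.
So T = 1195.5 / (0.4478 × 2.5) = 1068 N.

T ≈ 1070 N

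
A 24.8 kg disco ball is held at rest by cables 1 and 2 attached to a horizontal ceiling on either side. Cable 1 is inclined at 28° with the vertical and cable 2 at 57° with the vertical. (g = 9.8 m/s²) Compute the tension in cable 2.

T_2 ≈ 115 N

Angles from the horizontal: cable 1 is 90° − 28° = 62°, cable 2 is 90° − 57° = 33°.
Weight W = 24.8 × 9.8 = 243 N acts straight down.
Horizontal: T_1 cos 62° = T_2 cos 33°  →  T_1 = 1.786 T_2.
Vertical: T_1 sin 62° + T_2 sin 33° = 243.
Substituting the horizontal relation into the vertical equation gives 2.122 T_2 = 243, so T_2 = 114.5 N.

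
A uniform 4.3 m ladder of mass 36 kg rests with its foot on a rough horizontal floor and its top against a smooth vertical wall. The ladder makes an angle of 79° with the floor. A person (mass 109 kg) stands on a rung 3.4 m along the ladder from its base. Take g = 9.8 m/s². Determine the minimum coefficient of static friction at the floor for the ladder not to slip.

μ_min ≈ 0.140

ΣF_y = 0: N_floor = 36×9.8 + 109×9.8 = 1421 N.
Torques about the foot: N_wall · 4.3 sin 79° = 36×9.8×2.15 cos 79° + 109×9.8×3.4 cos 79° → N_wall = 198.47 N.
ΣF_x = 0: f_floor = N_wall = 198.47 N.
μ_min = f_floor / N_floor = 198.47 / 1421 = 0.1397.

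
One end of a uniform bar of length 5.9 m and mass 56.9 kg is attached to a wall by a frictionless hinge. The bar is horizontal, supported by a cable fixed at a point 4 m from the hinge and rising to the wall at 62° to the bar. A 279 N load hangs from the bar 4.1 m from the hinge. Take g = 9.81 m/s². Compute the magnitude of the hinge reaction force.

|H| ≈ 396 N

Take torques about the hinge: T sin 62° · 4 = 56.9×9.81×2.95 + 279×4.1 = 2790.6 N·m.
So T = 2790.6 / (0.8829 × 4) = 790.13 N.
ΣF_x = 0: H_x = T cos 62° = 370.94 N.
ΣF_y = 0: H_y = (56.9×9.81 + 279) − T sin 62° = 837.19 − 697.64 = 139.55 N.
|H| = √(H_x² + H_y²) = √((370.94)² + (139.55)²) = 396.32 N.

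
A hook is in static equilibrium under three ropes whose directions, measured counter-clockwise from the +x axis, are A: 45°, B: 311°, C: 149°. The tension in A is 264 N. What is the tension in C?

Resolve: ΣF_x = 264 cos 45° + T_B cos 311° + T_C cos 149° = 0.
        ΣF_y = 264 sin 45° + T_B sin 311° + T_C sin 149° = 0.
The known terms sum to (186.7, 186.7) N, so 0.6561 T_B − 0.8572 T_C = -186.7 and -0.7547 T_B + 0.5150 T_C = -186.7.
Solving simultaneously: T_B = 828.9 N, T_C = 852.2 N.

T_C ≈ 852 N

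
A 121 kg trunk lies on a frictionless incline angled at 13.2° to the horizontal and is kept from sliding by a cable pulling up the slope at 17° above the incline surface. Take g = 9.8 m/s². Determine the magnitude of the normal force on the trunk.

N ≈ 1070 N

Take axes along and perpendicular to the incline. Weight components: W sin 13.2° = 270.8 N down-slope, W cos 13.2° = 1154 N into the surface.
Along incline: T cos 17° = W sin 13.2° → T = 283.2 N.
Perpendicular: N = W cos 13.2° − T sin 17° = 1072 N.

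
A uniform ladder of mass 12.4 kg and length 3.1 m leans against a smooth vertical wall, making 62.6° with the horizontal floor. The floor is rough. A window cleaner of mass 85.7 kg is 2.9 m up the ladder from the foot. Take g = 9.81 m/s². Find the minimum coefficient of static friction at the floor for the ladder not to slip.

μ_min ≈ 0.456

ΣF_y = 0: N_floor = 12.4×9.81 + 85.7×9.81 = 962.36 N.
Torques about the foot: N_wall · 3.1 sin 62.6° = 12.4×9.81×1.55 cos 62.6° + 85.7×9.81×2.9 cos 62.6° → N_wall = 439.2 N.
ΣF_x = 0: f_floor = N_wall = 439.2 N.
μ_min = f_floor / N_floor = 439.2 / 962.36 = 0.4564.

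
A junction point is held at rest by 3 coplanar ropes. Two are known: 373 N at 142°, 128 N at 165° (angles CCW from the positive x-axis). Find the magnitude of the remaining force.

Sum the known components: ΣF_x = -417.6 N, ΣF_y = 262.8 N.
For equilibrium the remaining force must supply (−ΣF_x, −ΣF_y) = (417.6, -262.8) N.
Magnitude = √((417.6)² + (-262.8)²) = 493.4 N; direction = atan2(-262.8, 417.6) = 327.8°.

F ≈ 493 N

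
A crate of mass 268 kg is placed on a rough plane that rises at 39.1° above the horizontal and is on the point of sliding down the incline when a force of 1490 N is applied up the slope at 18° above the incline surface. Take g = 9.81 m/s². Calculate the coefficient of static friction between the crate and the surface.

On the verge of sliding down the incline, friction is at its maximum μN and acts up the slope.
Perpendicular to incline: N = W cos 39.1° − P sin 18° = 2040 − 460.4 = 1580 N.
Along incline: P cos 18° + μN = W sin 39.1° → μ = (W sin 39.1° − P cos 18°) / N = 0.1526.

μ ≈ 0.153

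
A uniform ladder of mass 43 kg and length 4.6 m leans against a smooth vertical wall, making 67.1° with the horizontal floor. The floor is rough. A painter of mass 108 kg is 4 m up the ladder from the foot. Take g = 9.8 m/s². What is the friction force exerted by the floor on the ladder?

Torques about the foot: N_wall · 4.6 sin 67.1° = 43×9.8×2.3 cos 67.1° + 108×9.8×4 cos 67.1° → N_wall = 477.77 N.
ΣF_x = 0: f_floor = N_wall = 477.77 N.

f ≈ 478 N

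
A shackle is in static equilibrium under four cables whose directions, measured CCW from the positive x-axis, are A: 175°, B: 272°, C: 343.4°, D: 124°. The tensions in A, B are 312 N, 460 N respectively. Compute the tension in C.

T_C ≈ 766 N

Resolve: ΣF_x = 312 cos 175° + 460 cos 272° + T_C cos 343.4° + T_D cos 124° = 0.
        ΣF_y = 312 sin 175° + 460 sin 272° + T_C sin 343.4° + T_D sin 124° = 0.
The known terms sum to (-294.8, -432.5) N, so 0.9583 T_C − 0.5592 T_D = 294.8 and -0.2857 T_C + 0.8290 T_D = 432.5.
Solving simultaneously: T_C = 766 N, T_D = 785.7 N.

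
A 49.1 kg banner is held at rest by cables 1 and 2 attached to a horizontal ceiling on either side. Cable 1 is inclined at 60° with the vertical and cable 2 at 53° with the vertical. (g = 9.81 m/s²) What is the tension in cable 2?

Angles from the horizontal: cable 1 is 90° − 60° = 30°, cable 2 is 90° − 53° = 37°.
Weight W = 49.1 × 9.81 = 481.7 N acts straight down.
Horizontal: T_1 cos 30° = T_2 cos 37°  →  T_1 = 0.9222 T_2.
Vertical: T_1 sin 30° + T_2 sin 37° = 481.7.
Substituting the horizontal relation into the vertical equation gives 1.063 T_2 = 481.7, so T_2 = 453.2 N.

T_2 ≈ 453 N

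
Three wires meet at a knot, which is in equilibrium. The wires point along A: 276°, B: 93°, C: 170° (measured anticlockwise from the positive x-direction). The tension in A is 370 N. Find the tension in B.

T_B ≈ 365 N

Resolve: ΣF_x = 370 cos 276° + T_B cos 93° + T_C cos 170° = 0.
        ΣF_y = 370 sin 276° + T_B sin 93° + T_C sin 170° = 0.
The known terms sum to (38.68, -368) N, so -0.0523 T_B − 0.9848 T_C = -38.68 and 0.9986 T_B + 0.1736 T_C = 368.
Solving simultaneously: T_B = 365 N, T_C = 19.87 N.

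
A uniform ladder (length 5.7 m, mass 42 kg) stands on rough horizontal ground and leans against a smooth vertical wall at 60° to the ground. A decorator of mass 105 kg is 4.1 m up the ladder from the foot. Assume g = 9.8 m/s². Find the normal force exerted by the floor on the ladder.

N_floor ≈ 1440 N

ΣF_y = 0: N_floor = 42×9.8 + 105×9.8 = 1440.6 N.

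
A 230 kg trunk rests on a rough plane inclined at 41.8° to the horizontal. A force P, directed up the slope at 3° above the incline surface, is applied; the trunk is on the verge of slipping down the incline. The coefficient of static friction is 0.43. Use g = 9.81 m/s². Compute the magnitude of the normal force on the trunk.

N ≈ 1640 N

On the verge of sliding down the incline, friction equals μN and acts up the slope.
Perpendicular: N + P sin 3° = W cos 41.8° = 1682 N.
Along incline: P cos 3° + μN = W sin 41.8° with W sin 41.8° = 1504 N.
Solving the pair for P and N: P = 799.7 N, N = 1640 N (and f = μN = 705.3 N).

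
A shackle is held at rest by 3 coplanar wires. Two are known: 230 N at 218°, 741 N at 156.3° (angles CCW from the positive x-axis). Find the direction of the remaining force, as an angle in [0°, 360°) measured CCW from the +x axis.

θ ≈ 350°

Sum the known components: ΣF_x = -859.7 N, ΣF_y = 156.2 N.
For equilibrium the remaining force must supply (−ΣF_x, −ΣF_y) = (859.7, -156.2) N.
Magnitude = √((859.7)² + (-156.2)²) = 873.8 N; direction = atan2(-156.2, 859.7) = 349.7°.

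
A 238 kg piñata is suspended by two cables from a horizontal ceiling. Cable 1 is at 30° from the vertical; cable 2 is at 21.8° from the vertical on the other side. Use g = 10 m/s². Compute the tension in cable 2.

T_2 ≈ 1510 N

Angles from the horizontal: cable 1 is 90° − 30° = 60°, cable 2 is 90° − 21.8° = 68.2°.
Weight W = 238 × 10 = 2380 N acts straight down.
Horizontal: T_1 cos 60° = T_2 cos 68.2°  →  T_1 = 0.7427 T_2.
Vertical: T_1 sin 60° + T_2 sin 68.2° = 2380.
Substituting the horizontal relation into the vertical equation gives 1.572 T_2 = 2380, so T_2 = 1514 N.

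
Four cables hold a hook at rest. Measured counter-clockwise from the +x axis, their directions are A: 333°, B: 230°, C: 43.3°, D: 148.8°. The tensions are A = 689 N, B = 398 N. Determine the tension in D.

Resolve: ΣF_x = 689 cos 333° + 398 cos 230° + T_C cos 43.3° + T_D cos 148.8° = 0.
        ΣF_y = 689 sin 333° + 398 sin 230° + T_C sin 43.3° + T_D sin 148.8° = 0.
The known terms sum to (358.1, -617.7) N, so 0.7278 T_C − 0.8554 T_D = -358.1 and 0.6858 T_C + 0.5180 T_D = 617.7.
Solving simultaneously: T_C = 355.8 N, T_D = 721.3 N.

T_D ≈ 721 N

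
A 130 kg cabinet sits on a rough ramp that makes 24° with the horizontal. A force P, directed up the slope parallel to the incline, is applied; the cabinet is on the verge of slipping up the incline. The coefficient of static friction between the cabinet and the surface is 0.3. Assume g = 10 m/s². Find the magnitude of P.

On the verge of sliding up the incline, friction equals μN and acts down the slope.
Perpendicular: N + P sin 0° = W cos 24° = 1188 N.
Along incline: P cos 0° = W sin 24° + μN  with W sin 24° = 528.8 N.
Solving the pair for P and N: P = 885 N, N = 1188 N (and f = μN = 356.3 N).

P ≈ 885 N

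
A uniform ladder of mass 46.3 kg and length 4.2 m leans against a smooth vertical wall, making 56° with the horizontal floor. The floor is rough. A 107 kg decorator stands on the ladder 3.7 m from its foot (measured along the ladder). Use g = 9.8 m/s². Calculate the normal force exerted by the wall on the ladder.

Torques about the foot: N_wall · 4.2 sin 56° = 46.3×9.8×2.1 cos 56° + 107×9.8×3.7 cos 56° → N_wall = 776.11 N.

N_wall ≈ 776 N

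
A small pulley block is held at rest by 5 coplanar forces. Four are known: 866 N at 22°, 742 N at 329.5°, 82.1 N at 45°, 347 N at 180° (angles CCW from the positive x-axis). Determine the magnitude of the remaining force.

Sum the known components: ΣF_x = 1153 N, ΣF_y = 5.869 N.
For equilibrium the remaining force must supply (−ΣF_x, −ΣF_y) = (-1153, -5.869) N.
Magnitude = √((-1153)² + (-5.869)²) = 1153 N; direction = atan2(-5.869, -1153) = 180.3°.

F ≈ 1150 N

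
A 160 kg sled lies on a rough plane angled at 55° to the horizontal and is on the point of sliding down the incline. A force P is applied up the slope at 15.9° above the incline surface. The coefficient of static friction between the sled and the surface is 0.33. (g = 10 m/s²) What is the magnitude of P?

P ≈ 1160 N

On the verge of sliding down the incline, friction equals μN and acts up the slope.
Perpendicular: N + P sin 15.9° = W cos 55° = 917.7 N.
Along incline: P cos 15.9° + μN = W sin 55° with W sin 55° = 1311 N.
Solving the pair for P and N: P = 1157 N, N = 600.9 N (and f = μN = 198.3 N).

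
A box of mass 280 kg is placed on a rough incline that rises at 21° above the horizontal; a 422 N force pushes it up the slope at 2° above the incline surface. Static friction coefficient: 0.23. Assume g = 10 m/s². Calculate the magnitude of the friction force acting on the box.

f ≈ 582 N

Axes along / perpendicular to the incline. W sin 21° = 1003 N down-slope; W cos 21° = 2614 N into the surface.
Perpendicular: N = W cos 21° − P sin 2° = 2614 − 14.73 = 2599 N.
Along incline: P cos 2° + f = W sin 21° (friction acts up-slope) → f = 1003 − 421.7 = 581.7 N.
|f| = 581.7 N ≤ μN = 597.8 N, so the box is indeed static.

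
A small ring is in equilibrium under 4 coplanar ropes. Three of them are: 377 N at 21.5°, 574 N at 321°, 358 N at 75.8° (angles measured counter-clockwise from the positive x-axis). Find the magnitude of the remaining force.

F ≈ 893 N

Sum the known components: ΣF_x = 884.7 N, ΣF_y = 124 N.
For equilibrium the remaining force must supply (−ΣF_x, −ΣF_y) = (-884.7, -124) N.
Magnitude = √((-884.7)² + (-124)²) = 893.3 N; direction = atan2(-124, -884.7) = 188.0°.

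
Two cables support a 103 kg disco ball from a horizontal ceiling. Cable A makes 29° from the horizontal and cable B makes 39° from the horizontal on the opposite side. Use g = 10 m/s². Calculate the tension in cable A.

Weight W = 103 × 10 = 1030 N acts straight down.
Horizontal: T_A cos 29° = T_B cos 39°  →  T_B = 1.125 T_A.
Vertical: T_A sin 29° + T_B sin 39° = 1030.
Substituting the horizontal relation into the vertical equation gives 1.193 T_A = 1030, so T_A = 863.3 N.

T_A ≈ 863 N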